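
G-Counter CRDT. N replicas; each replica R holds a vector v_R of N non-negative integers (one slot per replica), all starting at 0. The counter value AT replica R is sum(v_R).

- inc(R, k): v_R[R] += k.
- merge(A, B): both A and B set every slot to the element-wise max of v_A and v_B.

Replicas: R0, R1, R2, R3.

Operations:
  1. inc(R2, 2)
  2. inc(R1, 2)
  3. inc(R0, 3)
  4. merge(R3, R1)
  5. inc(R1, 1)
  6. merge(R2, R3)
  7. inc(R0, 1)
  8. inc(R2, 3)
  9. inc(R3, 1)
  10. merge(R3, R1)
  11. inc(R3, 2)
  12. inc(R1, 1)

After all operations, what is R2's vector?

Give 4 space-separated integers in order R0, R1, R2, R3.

Answer: 0 2 5 0

Derivation:
Op 1: inc R2 by 2 -> R2=(0,0,2,0) value=2
Op 2: inc R1 by 2 -> R1=(0,2,0,0) value=2
Op 3: inc R0 by 3 -> R0=(3,0,0,0) value=3
Op 4: merge R3<->R1 -> R3=(0,2,0,0) R1=(0,2,0,0)
Op 5: inc R1 by 1 -> R1=(0,3,0,0) value=3
Op 6: merge R2<->R3 -> R2=(0,2,2,0) R3=(0,2,2,0)
Op 7: inc R0 by 1 -> R0=(4,0,0,0) value=4
Op 8: inc R2 by 3 -> R2=(0,2,5,0) value=7
Op 9: inc R3 by 1 -> R3=(0,2,2,1) value=5
Op 10: merge R3<->R1 -> R3=(0,3,2,1) R1=(0,3,2,1)
Op 11: inc R3 by 2 -> R3=(0,3,2,3) value=8
Op 12: inc R1 by 1 -> R1=(0,4,2,1) value=7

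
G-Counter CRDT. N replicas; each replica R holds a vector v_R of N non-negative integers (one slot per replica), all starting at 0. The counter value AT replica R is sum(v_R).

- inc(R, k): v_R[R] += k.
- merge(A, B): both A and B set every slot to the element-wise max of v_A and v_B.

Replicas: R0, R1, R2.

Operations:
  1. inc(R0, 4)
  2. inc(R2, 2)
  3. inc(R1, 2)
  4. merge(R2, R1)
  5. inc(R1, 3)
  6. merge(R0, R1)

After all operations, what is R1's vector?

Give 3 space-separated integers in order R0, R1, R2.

Op 1: inc R0 by 4 -> R0=(4,0,0) value=4
Op 2: inc R2 by 2 -> R2=(0,0,2) value=2
Op 3: inc R1 by 2 -> R1=(0,2,0) value=2
Op 4: merge R2<->R1 -> R2=(0,2,2) R1=(0,2,2)
Op 5: inc R1 by 3 -> R1=(0,5,2) value=7
Op 6: merge R0<->R1 -> R0=(4,5,2) R1=(4,5,2)

Answer: 4 5 2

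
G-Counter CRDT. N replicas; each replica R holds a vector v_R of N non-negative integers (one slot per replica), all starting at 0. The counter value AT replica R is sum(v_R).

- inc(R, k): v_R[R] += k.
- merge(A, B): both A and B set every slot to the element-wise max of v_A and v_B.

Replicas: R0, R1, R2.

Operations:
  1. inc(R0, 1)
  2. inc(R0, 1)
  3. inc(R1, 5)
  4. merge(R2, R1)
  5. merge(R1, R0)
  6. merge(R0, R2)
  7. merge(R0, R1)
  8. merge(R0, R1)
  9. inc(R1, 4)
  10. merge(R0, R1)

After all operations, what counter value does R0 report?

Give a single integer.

Answer: 11

Derivation:
Op 1: inc R0 by 1 -> R0=(1,0,0) value=1
Op 2: inc R0 by 1 -> R0=(2,0,0) value=2
Op 3: inc R1 by 5 -> R1=(0,5,0) value=5
Op 4: merge R2<->R1 -> R2=(0,5,0) R1=(0,5,0)
Op 5: merge R1<->R0 -> R1=(2,5,0) R0=(2,5,0)
Op 6: merge R0<->R2 -> R0=(2,5,0) R2=(2,5,0)
Op 7: merge R0<->R1 -> R0=(2,5,0) R1=(2,5,0)
Op 8: merge R0<->R1 -> R0=(2,5,0) R1=(2,5,0)
Op 9: inc R1 by 4 -> R1=(2,9,0) value=11
Op 10: merge R0<->R1 -> R0=(2,9,0) R1=(2,9,0)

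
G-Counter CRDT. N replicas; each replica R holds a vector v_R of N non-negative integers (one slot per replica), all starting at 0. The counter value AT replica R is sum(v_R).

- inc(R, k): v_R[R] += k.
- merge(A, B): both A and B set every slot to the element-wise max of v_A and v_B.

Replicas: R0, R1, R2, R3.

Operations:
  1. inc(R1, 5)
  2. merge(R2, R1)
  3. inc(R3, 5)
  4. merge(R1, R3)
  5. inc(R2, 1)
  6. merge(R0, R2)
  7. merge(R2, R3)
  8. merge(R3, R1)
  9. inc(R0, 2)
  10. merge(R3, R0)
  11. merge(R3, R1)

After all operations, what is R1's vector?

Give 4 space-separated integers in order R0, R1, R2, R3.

Op 1: inc R1 by 5 -> R1=(0,5,0,0) value=5
Op 2: merge R2<->R1 -> R2=(0,5,0,0) R1=(0,5,0,0)
Op 3: inc R3 by 5 -> R3=(0,0,0,5) value=5
Op 4: merge R1<->R3 -> R1=(0,5,0,5) R3=(0,5,0,5)
Op 5: inc R2 by 1 -> R2=(0,5,1,0) value=6
Op 6: merge R0<->R2 -> R0=(0,5,1,0) R2=(0,5,1,0)
Op 7: merge R2<->R3 -> R2=(0,5,1,5) R3=(0,5,1,5)
Op 8: merge R3<->R1 -> R3=(0,5,1,5) R1=(0,5,1,5)
Op 9: inc R0 by 2 -> R0=(2,5,1,0) value=8
Op 10: merge R3<->R0 -> R3=(2,5,1,5) R0=(2,5,1,5)
Op 11: merge R3<->R1 -> R3=(2,5,1,5) R1=(2,5,1,5)

Answer: 2 5 1 5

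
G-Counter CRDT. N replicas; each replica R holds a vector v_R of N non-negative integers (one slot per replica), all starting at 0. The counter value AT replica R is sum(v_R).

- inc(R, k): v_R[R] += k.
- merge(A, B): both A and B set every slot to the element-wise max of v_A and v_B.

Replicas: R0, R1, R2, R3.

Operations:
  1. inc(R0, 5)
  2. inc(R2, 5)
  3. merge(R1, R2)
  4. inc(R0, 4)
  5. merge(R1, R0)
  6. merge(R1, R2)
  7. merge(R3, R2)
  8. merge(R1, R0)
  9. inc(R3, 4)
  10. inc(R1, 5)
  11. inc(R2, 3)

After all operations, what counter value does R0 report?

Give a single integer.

Answer: 14

Derivation:
Op 1: inc R0 by 5 -> R0=(5,0,0,0) value=5
Op 2: inc R2 by 5 -> R2=(0,0,5,0) value=5
Op 3: merge R1<->R2 -> R1=(0,0,5,0) R2=(0,0,5,0)
Op 4: inc R0 by 4 -> R0=(9,0,0,0) value=9
Op 5: merge R1<->R0 -> R1=(9,0,5,0) R0=(9,0,5,0)
Op 6: merge R1<->R2 -> R1=(9,0,5,0) R2=(9,0,5,0)
Op 7: merge R3<->R2 -> R3=(9,0,5,0) R2=(9,0,5,0)
Op 8: merge R1<->R0 -> R1=(9,0,5,0) R0=(9,0,5,0)
Op 9: inc R3 by 4 -> R3=(9,0,5,4) value=18
Op 10: inc R1 by 5 -> R1=(9,5,5,0) value=19
Op 11: inc R2 by 3 -> R2=(9,0,8,0) value=17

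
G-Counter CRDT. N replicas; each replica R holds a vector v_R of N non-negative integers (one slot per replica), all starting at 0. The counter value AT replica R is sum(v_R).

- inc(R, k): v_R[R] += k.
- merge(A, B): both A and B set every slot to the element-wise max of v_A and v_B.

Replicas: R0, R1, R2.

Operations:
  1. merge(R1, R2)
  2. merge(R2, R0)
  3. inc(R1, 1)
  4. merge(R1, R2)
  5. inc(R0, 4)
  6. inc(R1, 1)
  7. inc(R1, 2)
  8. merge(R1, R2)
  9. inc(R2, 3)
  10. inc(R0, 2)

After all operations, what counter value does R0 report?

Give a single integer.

Answer: 6

Derivation:
Op 1: merge R1<->R2 -> R1=(0,0,0) R2=(0,0,0)
Op 2: merge R2<->R0 -> R2=(0,0,0) R0=(0,0,0)
Op 3: inc R1 by 1 -> R1=(0,1,0) value=1
Op 4: merge R1<->R2 -> R1=(0,1,0) R2=(0,1,0)
Op 5: inc R0 by 4 -> R0=(4,0,0) value=4
Op 6: inc R1 by 1 -> R1=(0,2,0) value=2
Op 7: inc R1 by 2 -> R1=(0,4,0) value=4
Op 8: merge R1<->R2 -> R1=(0,4,0) R2=(0,4,0)
Op 9: inc R2 by 3 -> R2=(0,4,3) value=7
Op 10: inc R0 by 2 -> R0=(6,0,0) value=6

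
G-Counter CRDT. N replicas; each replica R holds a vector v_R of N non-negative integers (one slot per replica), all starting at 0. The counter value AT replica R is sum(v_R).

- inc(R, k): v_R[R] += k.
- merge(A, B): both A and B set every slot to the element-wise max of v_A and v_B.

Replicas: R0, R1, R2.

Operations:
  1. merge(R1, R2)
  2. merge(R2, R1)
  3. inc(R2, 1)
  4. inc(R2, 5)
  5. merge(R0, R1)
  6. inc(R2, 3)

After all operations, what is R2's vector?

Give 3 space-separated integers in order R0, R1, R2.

Op 1: merge R1<->R2 -> R1=(0,0,0) R2=(0,0,0)
Op 2: merge R2<->R1 -> R2=(0,0,0) R1=(0,0,0)
Op 3: inc R2 by 1 -> R2=(0,0,1) value=1
Op 4: inc R2 by 5 -> R2=(0,0,6) value=6
Op 5: merge R0<->R1 -> R0=(0,0,0) R1=(0,0,0)
Op 6: inc R2 by 3 -> R2=(0,0,9) value=9

Answer: 0 0 9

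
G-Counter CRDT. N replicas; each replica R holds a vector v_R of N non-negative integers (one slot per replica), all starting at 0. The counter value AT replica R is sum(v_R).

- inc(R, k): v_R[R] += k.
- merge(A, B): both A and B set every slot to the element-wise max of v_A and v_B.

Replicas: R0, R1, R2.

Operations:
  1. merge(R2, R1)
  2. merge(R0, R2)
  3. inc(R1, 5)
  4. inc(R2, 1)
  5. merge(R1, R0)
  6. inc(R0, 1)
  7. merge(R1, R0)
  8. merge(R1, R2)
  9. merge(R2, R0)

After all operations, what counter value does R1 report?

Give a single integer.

Op 1: merge R2<->R1 -> R2=(0,0,0) R1=(0,0,0)
Op 2: merge R0<->R2 -> R0=(0,0,0) R2=(0,0,0)
Op 3: inc R1 by 5 -> R1=(0,5,0) value=5
Op 4: inc R2 by 1 -> R2=(0,0,1) value=1
Op 5: merge R1<->R0 -> R1=(0,5,0) R0=(0,5,0)
Op 6: inc R0 by 1 -> R0=(1,5,0) value=6
Op 7: merge R1<->R0 -> R1=(1,5,0) R0=(1,5,0)
Op 8: merge R1<->R2 -> R1=(1,5,1) R2=(1,5,1)
Op 9: merge R2<->R0 -> R2=(1,5,1) R0=(1,5,1)

Answer: 7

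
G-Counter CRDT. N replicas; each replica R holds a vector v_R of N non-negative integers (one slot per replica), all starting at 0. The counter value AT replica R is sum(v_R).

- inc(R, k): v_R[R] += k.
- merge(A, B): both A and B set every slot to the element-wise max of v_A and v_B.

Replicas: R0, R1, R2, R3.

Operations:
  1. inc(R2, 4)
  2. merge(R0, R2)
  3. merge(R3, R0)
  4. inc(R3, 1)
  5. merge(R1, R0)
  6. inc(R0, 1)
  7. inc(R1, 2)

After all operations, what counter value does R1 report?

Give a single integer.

Answer: 6

Derivation:
Op 1: inc R2 by 4 -> R2=(0,0,4,0) value=4
Op 2: merge R0<->R2 -> R0=(0,0,4,0) R2=(0,0,4,0)
Op 3: merge R3<->R0 -> R3=(0,0,4,0) R0=(0,0,4,0)
Op 4: inc R3 by 1 -> R3=(0,0,4,1) value=5
Op 5: merge R1<->R0 -> R1=(0,0,4,0) R0=(0,0,4,0)
Op 6: inc R0 by 1 -> R0=(1,0,4,0) value=5
Op 7: inc R1 by 2 -> R1=(0,2,4,0) value=6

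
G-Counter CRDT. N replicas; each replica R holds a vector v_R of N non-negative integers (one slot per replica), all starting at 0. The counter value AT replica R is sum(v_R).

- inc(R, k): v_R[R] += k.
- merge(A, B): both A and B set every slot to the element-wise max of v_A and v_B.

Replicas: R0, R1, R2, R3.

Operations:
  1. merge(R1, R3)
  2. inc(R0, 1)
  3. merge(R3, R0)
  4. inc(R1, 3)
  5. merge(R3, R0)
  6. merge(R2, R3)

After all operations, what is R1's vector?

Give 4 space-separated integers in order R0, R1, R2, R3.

Answer: 0 3 0 0

Derivation:
Op 1: merge R1<->R3 -> R1=(0,0,0,0) R3=(0,0,0,0)
Op 2: inc R0 by 1 -> R0=(1,0,0,0) value=1
Op 3: merge R3<->R0 -> R3=(1,0,0,0) R0=(1,0,0,0)
Op 4: inc R1 by 3 -> R1=(0,3,0,0) value=3
Op 5: merge R3<->R0 -> R3=(1,0,0,0) R0=(1,0,0,0)
Op 6: merge R2<->R3 -> R2=(1,0,0,0) R3=(1,0,0,0)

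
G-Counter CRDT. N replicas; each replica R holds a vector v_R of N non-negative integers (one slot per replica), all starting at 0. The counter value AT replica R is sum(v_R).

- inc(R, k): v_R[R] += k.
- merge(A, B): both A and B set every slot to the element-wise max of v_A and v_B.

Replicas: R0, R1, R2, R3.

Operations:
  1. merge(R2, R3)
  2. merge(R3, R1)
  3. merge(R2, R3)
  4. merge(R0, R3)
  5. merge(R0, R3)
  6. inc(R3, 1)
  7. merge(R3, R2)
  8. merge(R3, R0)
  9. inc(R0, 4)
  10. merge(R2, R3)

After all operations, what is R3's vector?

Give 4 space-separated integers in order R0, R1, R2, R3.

Op 1: merge R2<->R3 -> R2=(0,0,0,0) R3=(0,0,0,0)
Op 2: merge R3<->R1 -> R3=(0,0,0,0) R1=(0,0,0,0)
Op 3: merge R2<->R3 -> R2=(0,0,0,0) R3=(0,0,0,0)
Op 4: merge R0<->R3 -> R0=(0,0,0,0) R3=(0,0,0,0)
Op 5: merge R0<->R3 -> R0=(0,0,0,0) R3=(0,0,0,0)
Op 6: inc R3 by 1 -> R3=(0,0,0,1) value=1
Op 7: merge R3<->R2 -> R3=(0,0,0,1) R2=(0,0,0,1)
Op 8: merge R3<->R0 -> R3=(0,0,0,1) R0=(0,0,0,1)
Op 9: inc R0 by 4 -> R0=(4,0,0,1) value=5
Op 10: merge R2<->R3 -> R2=(0,0,0,1) R3=(0,0,0,1)

Answer: 0 0 0 1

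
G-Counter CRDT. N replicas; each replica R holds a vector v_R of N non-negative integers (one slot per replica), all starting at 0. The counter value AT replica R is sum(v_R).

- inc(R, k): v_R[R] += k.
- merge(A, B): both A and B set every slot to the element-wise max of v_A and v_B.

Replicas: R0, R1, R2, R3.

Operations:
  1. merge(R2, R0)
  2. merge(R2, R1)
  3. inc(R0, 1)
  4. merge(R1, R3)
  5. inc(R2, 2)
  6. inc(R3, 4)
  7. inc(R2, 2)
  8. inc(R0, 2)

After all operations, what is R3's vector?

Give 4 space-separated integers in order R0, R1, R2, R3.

Op 1: merge R2<->R0 -> R2=(0,0,0,0) R0=(0,0,0,0)
Op 2: merge R2<->R1 -> R2=(0,0,0,0) R1=(0,0,0,0)
Op 3: inc R0 by 1 -> R0=(1,0,0,0) value=1
Op 4: merge R1<->R3 -> R1=(0,0,0,0) R3=(0,0,0,0)
Op 5: inc R2 by 2 -> R2=(0,0,2,0) value=2
Op 6: inc R3 by 4 -> R3=(0,0,0,4) value=4
Op 7: inc R2 by 2 -> R2=(0,0,4,0) value=4
Op 8: inc R0 by 2 -> R0=(3,0,0,0) value=3

Answer: 0 0 0 4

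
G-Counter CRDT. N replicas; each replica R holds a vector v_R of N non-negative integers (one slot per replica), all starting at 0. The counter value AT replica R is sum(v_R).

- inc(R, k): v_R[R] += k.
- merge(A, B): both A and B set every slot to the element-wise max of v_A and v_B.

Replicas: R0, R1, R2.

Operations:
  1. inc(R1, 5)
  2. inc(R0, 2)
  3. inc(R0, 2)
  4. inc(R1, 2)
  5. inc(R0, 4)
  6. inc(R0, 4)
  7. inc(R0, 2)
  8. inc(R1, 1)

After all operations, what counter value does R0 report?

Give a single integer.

Answer: 14

Derivation:
Op 1: inc R1 by 5 -> R1=(0,5,0) value=5
Op 2: inc R0 by 2 -> R0=(2,0,0) value=2
Op 3: inc R0 by 2 -> R0=(4,0,0) value=4
Op 4: inc R1 by 2 -> R1=(0,7,0) value=7
Op 5: inc R0 by 4 -> R0=(8,0,0) value=8
Op 6: inc R0 by 4 -> R0=(12,0,0) value=12
Op 7: inc R0 by 2 -> R0=(14,0,0) value=14
Op 8: inc R1 by 1 -> R1=(0,8,0) value=8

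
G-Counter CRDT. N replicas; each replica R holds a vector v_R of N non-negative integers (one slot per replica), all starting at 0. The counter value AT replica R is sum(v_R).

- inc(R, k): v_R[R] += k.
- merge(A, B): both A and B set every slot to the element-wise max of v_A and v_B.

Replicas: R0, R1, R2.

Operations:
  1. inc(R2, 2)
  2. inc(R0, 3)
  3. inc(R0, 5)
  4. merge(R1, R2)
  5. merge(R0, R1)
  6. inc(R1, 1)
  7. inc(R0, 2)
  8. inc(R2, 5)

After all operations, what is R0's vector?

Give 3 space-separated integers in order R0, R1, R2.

Answer: 10 0 2

Derivation:
Op 1: inc R2 by 2 -> R2=(0,0,2) value=2
Op 2: inc R0 by 3 -> R0=(3,0,0) value=3
Op 3: inc R0 by 5 -> R0=(8,0,0) value=8
Op 4: merge R1<->R2 -> R1=(0,0,2) R2=(0,0,2)
Op 5: merge R0<->R1 -> R0=(8,0,2) R1=(8,0,2)
Op 6: inc R1 by 1 -> R1=(8,1,2) value=11
Op 7: inc R0 by 2 -> R0=(10,0,2) value=12
Op 8: inc R2 by 5 -> R2=(0,0,7) value=7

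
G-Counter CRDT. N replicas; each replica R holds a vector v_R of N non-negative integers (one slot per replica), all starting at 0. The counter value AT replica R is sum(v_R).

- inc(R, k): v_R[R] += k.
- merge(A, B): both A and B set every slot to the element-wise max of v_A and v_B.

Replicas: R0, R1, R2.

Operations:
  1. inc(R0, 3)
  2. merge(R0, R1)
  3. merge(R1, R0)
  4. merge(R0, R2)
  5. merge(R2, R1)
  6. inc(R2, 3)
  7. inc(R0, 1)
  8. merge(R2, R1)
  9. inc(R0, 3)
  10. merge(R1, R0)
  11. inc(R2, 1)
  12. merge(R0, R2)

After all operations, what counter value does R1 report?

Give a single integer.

Op 1: inc R0 by 3 -> R0=(3,0,0) value=3
Op 2: merge R0<->R1 -> R0=(3,0,0) R1=(3,0,0)
Op 3: merge R1<->R0 -> R1=(3,0,0) R0=(3,0,0)
Op 4: merge R0<->R2 -> R0=(3,0,0) R2=(3,0,0)
Op 5: merge R2<->R1 -> R2=(3,0,0) R1=(3,0,0)
Op 6: inc R2 by 3 -> R2=(3,0,3) value=6
Op 7: inc R0 by 1 -> R0=(4,0,0) value=4
Op 8: merge R2<->R1 -> R2=(3,0,3) R1=(3,0,3)
Op 9: inc R0 by 3 -> R0=(7,0,0) value=7
Op 10: merge R1<->R0 -> R1=(7,0,3) R0=(7,0,3)
Op 11: inc R2 by 1 -> R2=(3,0,4) value=7
Op 12: merge R0<->R2 -> R0=(7,0,4) R2=(7,0,4)

Answer: 10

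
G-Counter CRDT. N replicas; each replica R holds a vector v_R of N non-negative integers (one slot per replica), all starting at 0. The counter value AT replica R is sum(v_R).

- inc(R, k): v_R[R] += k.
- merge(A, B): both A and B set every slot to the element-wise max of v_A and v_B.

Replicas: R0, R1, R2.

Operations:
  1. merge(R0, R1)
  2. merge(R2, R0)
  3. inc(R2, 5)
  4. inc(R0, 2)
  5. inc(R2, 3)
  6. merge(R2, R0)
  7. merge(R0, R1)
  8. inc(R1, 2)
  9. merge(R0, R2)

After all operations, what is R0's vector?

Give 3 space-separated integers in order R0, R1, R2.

Answer: 2 0 8

Derivation:
Op 1: merge R0<->R1 -> R0=(0,0,0) R1=(0,0,0)
Op 2: merge R2<->R0 -> R2=(0,0,0) R0=(0,0,0)
Op 3: inc R2 by 5 -> R2=(0,0,5) value=5
Op 4: inc R0 by 2 -> R0=(2,0,0) value=2
Op 5: inc R2 by 3 -> R2=(0,0,8) value=8
Op 6: merge R2<->R0 -> R2=(2,0,8) R0=(2,0,8)
Op 7: merge R0<->R1 -> R0=(2,0,8) R1=(2,0,8)
Op 8: inc R1 by 2 -> R1=(2,2,8) value=12
Op 9: merge R0<->R2 -> R0=(2,0,8) R2=(2,0,8)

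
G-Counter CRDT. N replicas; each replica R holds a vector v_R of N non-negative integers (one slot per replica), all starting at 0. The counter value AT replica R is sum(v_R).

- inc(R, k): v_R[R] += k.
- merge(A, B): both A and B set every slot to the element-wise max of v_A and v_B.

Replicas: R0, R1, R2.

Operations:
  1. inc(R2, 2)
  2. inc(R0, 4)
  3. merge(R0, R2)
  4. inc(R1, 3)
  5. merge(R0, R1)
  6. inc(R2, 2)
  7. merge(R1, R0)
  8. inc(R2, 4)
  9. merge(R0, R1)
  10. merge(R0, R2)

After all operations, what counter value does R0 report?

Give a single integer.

Op 1: inc R2 by 2 -> R2=(0,0,2) value=2
Op 2: inc R0 by 4 -> R0=(4,0,0) value=4
Op 3: merge R0<->R2 -> R0=(4,0,2) R2=(4,0,2)
Op 4: inc R1 by 3 -> R1=(0,3,0) value=3
Op 5: merge R0<->R1 -> R0=(4,3,2) R1=(4,3,2)
Op 6: inc R2 by 2 -> R2=(4,0,4) value=8
Op 7: merge R1<->R0 -> R1=(4,3,2) R0=(4,3,2)
Op 8: inc R2 by 4 -> R2=(4,0,8) value=12
Op 9: merge R0<->R1 -> R0=(4,3,2) R1=(4,3,2)
Op 10: merge R0<->R2 -> R0=(4,3,8) R2=(4,3,8)

Answer: 15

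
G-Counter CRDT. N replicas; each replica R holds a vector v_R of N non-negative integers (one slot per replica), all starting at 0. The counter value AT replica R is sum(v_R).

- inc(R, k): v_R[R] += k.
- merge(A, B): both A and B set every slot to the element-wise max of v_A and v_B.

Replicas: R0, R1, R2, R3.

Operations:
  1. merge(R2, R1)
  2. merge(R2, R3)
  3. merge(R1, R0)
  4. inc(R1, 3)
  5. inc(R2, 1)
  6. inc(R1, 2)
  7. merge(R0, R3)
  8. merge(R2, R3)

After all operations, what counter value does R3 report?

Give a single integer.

Answer: 1

Derivation:
Op 1: merge R2<->R1 -> R2=(0,0,0,0) R1=(0,0,0,0)
Op 2: merge R2<->R3 -> R2=(0,0,0,0) R3=(0,0,0,0)
Op 3: merge R1<->R0 -> R1=(0,0,0,0) R0=(0,0,0,0)
Op 4: inc R1 by 3 -> R1=(0,3,0,0) value=3
Op 5: inc R2 by 1 -> R2=(0,0,1,0) value=1
Op 6: inc R1 by 2 -> R1=(0,5,0,0) value=5
Op 7: merge R0<->R3 -> R0=(0,0,0,0) R3=(0,0,0,0)
Op 8: merge R2<->R3 -> R2=(0,0,1,0) R3=(0,0,1,0)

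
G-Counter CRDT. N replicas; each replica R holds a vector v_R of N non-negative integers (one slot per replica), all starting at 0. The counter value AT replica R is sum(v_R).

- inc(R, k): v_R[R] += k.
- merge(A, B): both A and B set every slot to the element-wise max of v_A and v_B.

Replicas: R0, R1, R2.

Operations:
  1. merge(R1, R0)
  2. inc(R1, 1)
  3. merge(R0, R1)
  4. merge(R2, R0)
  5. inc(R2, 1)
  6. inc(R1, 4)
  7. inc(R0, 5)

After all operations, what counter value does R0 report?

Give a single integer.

Answer: 6

Derivation:
Op 1: merge R1<->R0 -> R1=(0,0,0) R0=(0,0,0)
Op 2: inc R1 by 1 -> R1=(0,1,0) value=1
Op 3: merge R0<->R1 -> R0=(0,1,0) R1=(0,1,0)
Op 4: merge R2<->R0 -> R2=(0,1,0) R0=(0,1,0)
Op 5: inc R2 by 1 -> R2=(0,1,1) value=2
Op 6: inc R1 by 4 -> R1=(0,5,0) value=5
Op 7: inc R0 by 5 -> R0=(5,1,0) value=6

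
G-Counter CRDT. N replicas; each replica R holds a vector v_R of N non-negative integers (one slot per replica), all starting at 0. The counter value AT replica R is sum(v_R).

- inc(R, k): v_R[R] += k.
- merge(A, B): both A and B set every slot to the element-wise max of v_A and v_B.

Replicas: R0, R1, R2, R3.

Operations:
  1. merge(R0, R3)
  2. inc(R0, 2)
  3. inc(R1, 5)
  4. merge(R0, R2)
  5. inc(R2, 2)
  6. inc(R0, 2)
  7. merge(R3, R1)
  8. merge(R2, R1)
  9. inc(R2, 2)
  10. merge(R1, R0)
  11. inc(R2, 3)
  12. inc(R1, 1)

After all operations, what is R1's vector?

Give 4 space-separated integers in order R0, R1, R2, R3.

Op 1: merge R0<->R3 -> R0=(0,0,0,0) R3=(0,0,0,0)
Op 2: inc R0 by 2 -> R0=(2,0,0,0) value=2
Op 3: inc R1 by 5 -> R1=(0,5,0,0) value=5
Op 4: merge R0<->R2 -> R0=(2,0,0,0) R2=(2,0,0,0)
Op 5: inc R2 by 2 -> R2=(2,0,2,0) value=4
Op 6: inc R0 by 2 -> R0=(4,0,0,0) value=4
Op 7: merge R3<->R1 -> R3=(0,5,0,0) R1=(0,5,0,0)
Op 8: merge R2<->R1 -> R2=(2,5,2,0) R1=(2,5,2,0)
Op 9: inc R2 by 2 -> R2=(2,5,4,0) value=11
Op 10: merge R1<->R0 -> R1=(4,5,2,0) R0=(4,5,2,0)
Op 11: inc R2 by 3 -> R2=(2,5,7,0) value=14
Op 12: inc R1 by 1 -> R1=(4,6,2,0) value=12

Answer: 4 6 2 0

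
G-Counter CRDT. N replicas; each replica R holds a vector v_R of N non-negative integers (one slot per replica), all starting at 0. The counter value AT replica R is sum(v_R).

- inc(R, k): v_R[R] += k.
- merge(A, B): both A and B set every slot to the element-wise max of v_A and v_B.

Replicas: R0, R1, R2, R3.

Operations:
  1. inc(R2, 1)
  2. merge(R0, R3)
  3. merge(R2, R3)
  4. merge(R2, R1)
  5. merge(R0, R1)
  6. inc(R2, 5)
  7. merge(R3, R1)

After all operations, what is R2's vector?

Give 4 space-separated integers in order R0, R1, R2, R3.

Answer: 0 0 6 0

Derivation:
Op 1: inc R2 by 1 -> R2=(0,0,1,0) value=1
Op 2: merge R0<->R3 -> R0=(0,0,0,0) R3=(0,0,0,0)
Op 3: merge R2<->R3 -> R2=(0,0,1,0) R3=(0,0,1,0)
Op 4: merge R2<->R1 -> R2=(0,0,1,0) R1=(0,0,1,0)
Op 5: merge R0<->R1 -> R0=(0,0,1,0) R1=(0,0,1,0)
Op 6: inc R2 by 5 -> R2=(0,0,6,0) value=6
Op 7: merge R3<->R1 -> R3=(0,0,1,0) R1=(0,0,1,0)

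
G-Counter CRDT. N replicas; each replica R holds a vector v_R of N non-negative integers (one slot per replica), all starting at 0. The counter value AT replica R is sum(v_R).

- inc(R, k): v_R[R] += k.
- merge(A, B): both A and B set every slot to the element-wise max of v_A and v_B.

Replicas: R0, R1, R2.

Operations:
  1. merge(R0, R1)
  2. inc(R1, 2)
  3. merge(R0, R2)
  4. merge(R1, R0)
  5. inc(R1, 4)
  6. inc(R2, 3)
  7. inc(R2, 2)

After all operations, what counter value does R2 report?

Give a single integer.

Op 1: merge R0<->R1 -> R0=(0,0,0) R1=(0,0,0)
Op 2: inc R1 by 2 -> R1=(0,2,0) value=2
Op 3: merge R0<->R2 -> R0=(0,0,0) R2=(0,0,0)
Op 4: merge R1<->R0 -> R1=(0,2,0) R0=(0,2,0)
Op 5: inc R1 by 4 -> R1=(0,6,0) value=6
Op 6: inc R2 by 3 -> R2=(0,0,3) value=3
Op 7: inc R2 by 2 -> R2=(0,0,5) value=5

Answer: 5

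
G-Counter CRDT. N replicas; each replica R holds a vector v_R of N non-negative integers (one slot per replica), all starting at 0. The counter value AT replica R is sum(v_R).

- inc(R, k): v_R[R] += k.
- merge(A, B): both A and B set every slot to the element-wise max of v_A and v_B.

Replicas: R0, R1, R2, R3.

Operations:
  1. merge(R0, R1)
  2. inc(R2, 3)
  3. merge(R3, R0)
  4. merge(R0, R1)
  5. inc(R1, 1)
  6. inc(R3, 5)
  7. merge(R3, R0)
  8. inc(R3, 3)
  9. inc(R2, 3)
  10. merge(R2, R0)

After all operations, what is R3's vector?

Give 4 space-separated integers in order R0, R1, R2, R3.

Answer: 0 0 0 8

Derivation:
Op 1: merge R0<->R1 -> R0=(0,0,0,0) R1=(0,0,0,0)
Op 2: inc R2 by 3 -> R2=(0,0,3,0) value=3
Op 3: merge R3<->R0 -> R3=(0,0,0,0) R0=(0,0,0,0)
Op 4: merge R0<->R1 -> R0=(0,0,0,0) R1=(0,0,0,0)
Op 5: inc R1 by 1 -> R1=(0,1,0,0) value=1
Op 6: inc R3 by 5 -> R3=(0,0,0,5) value=5
Op 7: merge R3<->R0 -> R3=(0,0,0,5) R0=(0,0,0,5)
Op 8: inc R3 by 3 -> R3=(0,0,0,8) value=8
Op 9: inc R2 by 3 -> R2=(0,0,6,0) value=6
Op 10: merge R2<->R0 -> R2=(0,0,6,5) R0=(0,0,6,5)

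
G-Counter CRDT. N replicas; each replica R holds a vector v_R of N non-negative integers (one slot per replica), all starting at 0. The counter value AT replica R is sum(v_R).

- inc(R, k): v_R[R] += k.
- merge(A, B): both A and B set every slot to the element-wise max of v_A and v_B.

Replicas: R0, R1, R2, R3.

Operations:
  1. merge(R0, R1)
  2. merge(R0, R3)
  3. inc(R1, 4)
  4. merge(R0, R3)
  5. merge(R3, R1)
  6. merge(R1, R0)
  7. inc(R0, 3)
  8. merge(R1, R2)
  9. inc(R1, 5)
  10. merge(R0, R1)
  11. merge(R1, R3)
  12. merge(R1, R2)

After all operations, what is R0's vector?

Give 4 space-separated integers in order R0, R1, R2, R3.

Answer: 3 9 0 0

Derivation:
Op 1: merge R0<->R1 -> R0=(0,0,0,0) R1=(0,0,0,0)
Op 2: merge R0<->R3 -> R0=(0,0,0,0) R3=(0,0,0,0)
Op 3: inc R1 by 4 -> R1=(0,4,0,0) value=4
Op 4: merge R0<->R3 -> R0=(0,0,0,0) R3=(0,0,0,0)
Op 5: merge R3<->R1 -> R3=(0,4,0,0) R1=(0,4,0,0)
Op 6: merge R1<->R0 -> R1=(0,4,0,0) R0=(0,4,0,0)
Op 7: inc R0 by 3 -> R0=(3,4,0,0) value=7
Op 8: merge R1<->R2 -> R1=(0,4,0,0) R2=(0,4,0,0)
Op 9: inc R1 by 5 -> R1=(0,9,0,0) value=9
Op 10: merge R0<->R1 -> R0=(3,9,0,0) R1=(3,9,0,0)
Op 11: merge R1<->R3 -> R1=(3,9,0,0) R3=(3,9,0,0)
Op 12: merge R1<->R2 -> R1=(3,9,0,0) R2=(3,9,0,0)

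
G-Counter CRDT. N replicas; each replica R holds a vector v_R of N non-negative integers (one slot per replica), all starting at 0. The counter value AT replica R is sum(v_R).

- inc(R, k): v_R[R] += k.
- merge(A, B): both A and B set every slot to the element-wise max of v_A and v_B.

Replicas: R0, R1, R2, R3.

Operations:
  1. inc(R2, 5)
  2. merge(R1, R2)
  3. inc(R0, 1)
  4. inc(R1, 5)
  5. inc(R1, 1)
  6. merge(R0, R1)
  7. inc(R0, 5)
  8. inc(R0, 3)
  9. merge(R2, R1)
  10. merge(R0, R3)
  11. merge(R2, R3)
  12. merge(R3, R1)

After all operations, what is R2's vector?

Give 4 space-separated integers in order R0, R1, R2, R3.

Answer: 9 6 5 0

Derivation:
Op 1: inc R2 by 5 -> R2=(0,0,5,0) value=5
Op 2: merge R1<->R2 -> R1=(0,0,5,0) R2=(0,0,5,0)
Op 3: inc R0 by 1 -> R0=(1,0,0,0) value=1
Op 4: inc R1 by 5 -> R1=(0,5,5,0) value=10
Op 5: inc R1 by 1 -> R1=(0,6,5,0) value=11
Op 6: merge R0<->R1 -> R0=(1,6,5,0) R1=(1,6,5,0)
Op 7: inc R0 by 5 -> R0=(6,6,5,0) value=17
Op 8: inc R0 by 3 -> R0=(9,6,5,0) value=20
Op 9: merge R2<->R1 -> R2=(1,6,5,0) R1=(1,6,5,0)
Op 10: merge R0<->R3 -> R0=(9,6,5,0) R3=(9,6,5,0)
Op 11: merge R2<->R3 -> R2=(9,6,5,0) R3=(9,6,5,0)
Op 12: merge R3<->R1 -> R3=(9,6,5,0) R1=(9,6,5,0)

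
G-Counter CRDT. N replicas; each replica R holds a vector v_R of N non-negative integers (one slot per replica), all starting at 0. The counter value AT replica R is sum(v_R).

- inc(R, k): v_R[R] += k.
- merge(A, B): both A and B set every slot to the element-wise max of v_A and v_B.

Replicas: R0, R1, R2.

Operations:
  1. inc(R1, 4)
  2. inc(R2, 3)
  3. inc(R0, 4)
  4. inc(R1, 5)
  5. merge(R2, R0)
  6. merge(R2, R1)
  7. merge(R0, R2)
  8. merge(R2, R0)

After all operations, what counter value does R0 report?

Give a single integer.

Op 1: inc R1 by 4 -> R1=(0,4,0) value=4
Op 2: inc R2 by 3 -> R2=(0,0,3) value=3
Op 3: inc R0 by 4 -> R0=(4,0,0) value=4
Op 4: inc R1 by 5 -> R1=(0,9,0) value=9
Op 5: merge R2<->R0 -> R2=(4,0,3) R0=(4,0,3)
Op 6: merge R2<->R1 -> R2=(4,9,3) R1=(4,9,3)
Op 7: merge R0<->R2 -> R0=(4,9,3) R2=(4,9,3)
Op 8: merge R2<->R0 -> R2=(4,9,3) R0=(4,9,3)

Answer: 16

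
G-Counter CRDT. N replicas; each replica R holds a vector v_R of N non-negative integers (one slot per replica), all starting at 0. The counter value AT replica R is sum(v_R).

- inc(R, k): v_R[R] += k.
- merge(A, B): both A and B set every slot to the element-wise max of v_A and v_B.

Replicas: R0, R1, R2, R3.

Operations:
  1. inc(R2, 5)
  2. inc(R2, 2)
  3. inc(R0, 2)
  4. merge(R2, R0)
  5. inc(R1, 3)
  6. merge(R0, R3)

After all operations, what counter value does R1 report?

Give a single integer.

Answer: 3

Derivation:
Op 1: inc R2 by 5 -> R2=(0,0,5,0) value=5
Op 2: inc R2 by 2 -> R2=(0,0,7,0) value=7
Op 3: inc R0 by 2 -> R0=(2,0,0,0) value=2
Op 4: merge R2<->R0 -> R2=(2,0,7,0) R0=(2,0,7,0)
Op 5: inc R1 by 3 -> R1=(0,3,0,0) value=3
Op 6: merge R0<->R3 -> R0=(2,0,7,0) R3=(2,0,7,0)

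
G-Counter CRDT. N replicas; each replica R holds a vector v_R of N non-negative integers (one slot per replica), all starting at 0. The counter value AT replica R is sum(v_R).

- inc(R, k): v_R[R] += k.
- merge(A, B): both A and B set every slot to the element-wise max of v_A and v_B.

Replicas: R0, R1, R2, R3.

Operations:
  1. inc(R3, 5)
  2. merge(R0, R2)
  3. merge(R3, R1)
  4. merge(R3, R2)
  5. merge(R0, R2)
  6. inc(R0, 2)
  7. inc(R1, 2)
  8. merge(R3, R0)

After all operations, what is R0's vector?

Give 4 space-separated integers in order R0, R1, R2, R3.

Op 1: inc R3 by 5 -> R3=(0,0,0,5) value=5
Op 2: merge R0<->R2 -> R0=(0,0,0,0) R2=(0,0,0,0)
Op 3: merge R3<->R1 -> R3=(0,0,0,5) R1=(0,0,0,5)
Op 4: merge R3<->R2 -> R3=(0,0,0,5) R2=(0,0,0,5)
Op 5: merge R0<->R2 -> R0=(0,0,0,5) R2=(0,0,0,5)
Op 6: inc R0 by 2 -> R0=(2,0,0,5) value=7
Op 7: inc R1 by 2 -> R1=(0,2,0,5) value=7
Op 8: merge R3<->R0 -> R3=(2,0,0,5) R0=(2,0,0,5)

Answer: 2 0 0 5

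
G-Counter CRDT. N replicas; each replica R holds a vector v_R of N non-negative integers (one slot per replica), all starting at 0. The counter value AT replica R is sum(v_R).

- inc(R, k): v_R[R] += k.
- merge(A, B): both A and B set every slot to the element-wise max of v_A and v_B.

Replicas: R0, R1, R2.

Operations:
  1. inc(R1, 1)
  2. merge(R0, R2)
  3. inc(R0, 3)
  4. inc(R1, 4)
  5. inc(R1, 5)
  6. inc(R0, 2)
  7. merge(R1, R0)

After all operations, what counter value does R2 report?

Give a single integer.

Op 1: inc R1 by 1 -> R1=(0,1,0) value=1
Op 2: merge R0<->R2 -> R0=(0,0,0) R2=(0,0,0)
Op 3: inc R0 by 3 -> R0=(3,0,0) value=3
Op 4: inc R1 by 4 -> R1=(0,5,0) value=5
Op 5: inc R1 by 5 -> R1=(0,10,0) value=10
Op 6: inc R0 by 2 -> R0=(5,0,0) value=5
Op 7: merge R1<->R0 -> R1=(5,10,0) R0=(5,10,0)

Answer: 0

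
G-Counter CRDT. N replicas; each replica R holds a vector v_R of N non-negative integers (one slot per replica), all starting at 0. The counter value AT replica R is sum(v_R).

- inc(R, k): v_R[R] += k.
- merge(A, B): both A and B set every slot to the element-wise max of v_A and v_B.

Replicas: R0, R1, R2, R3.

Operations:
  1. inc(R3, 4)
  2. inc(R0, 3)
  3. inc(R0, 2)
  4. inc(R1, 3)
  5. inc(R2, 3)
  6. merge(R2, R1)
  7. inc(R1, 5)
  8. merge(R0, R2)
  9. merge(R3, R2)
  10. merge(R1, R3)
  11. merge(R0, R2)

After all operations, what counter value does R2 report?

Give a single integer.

Op 1: inc R3 by 4 -> R3=(0,0,0,4) value=4
Op 2: inc R0 by 3 -> R0=(3,0,0,0) value=3
Op 3: inc R0 by 2 -> R0=(5,0,0,0) value=5
Op 4: inc R1 by 3 -> R1=(0,3,0,0) value=3
Op 5: inc R2 by 3 -> R2=(0,0,3,0) value=3
Op 6: merge R2<->R1 -> R2=(0,3,3,0) R1=(0,3,3,0)
Op 7: inc R1 by 5 -> R1=(0,8,3,0) value=11
Op 8: merge R0<->R2 -> R0=(5,3,3,0) R2=(5,3,3,0)
Op 9: merge R3<->R2 -> R3=(5,3,3,4) R2=(5,3,3,4)
Op 10: merge R1<->R3 -> R1=(5,8,3,4) R3=(5,8,3,4)
Op 11: merge R0<->R2 -> R0=(5,3,3,4) R2=(5,3,3,4)

Answer: 15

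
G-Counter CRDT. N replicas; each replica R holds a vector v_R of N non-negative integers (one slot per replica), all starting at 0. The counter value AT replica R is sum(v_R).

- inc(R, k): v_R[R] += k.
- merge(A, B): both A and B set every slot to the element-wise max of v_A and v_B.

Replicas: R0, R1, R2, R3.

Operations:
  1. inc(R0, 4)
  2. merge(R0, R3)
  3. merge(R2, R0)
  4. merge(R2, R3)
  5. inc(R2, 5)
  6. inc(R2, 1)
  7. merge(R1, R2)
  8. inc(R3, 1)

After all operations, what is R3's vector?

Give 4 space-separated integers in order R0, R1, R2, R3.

Op 1: inc R0 by 4 -> R0=(4,0,0,0) value=4
Op 2: merge R0<->R3 -> R0=(4,0,0,0) R3=(4,0,0,0)
Op 3: merge R2<->R0 -> R2=(4,0,0,0) R0=(4,0,0,0)
Op 4: merge R2<->R3 -> R2=(4,0,0,0) R3=(4,0,0,0)
Op 5: inc R2 by 5 -> R2=(4,0,5,0) value=9
Op 6: inc R2 by 1 -> R2=(4,0,6,0) value=10
Op 7: merge R1<->R2 -> R1=(4,0,6,0) R2=(4,0,6,0)
Op 8: inc R3 by 1 -> R3=(4,0,0,1) value=5

Answer: 4 0 0 1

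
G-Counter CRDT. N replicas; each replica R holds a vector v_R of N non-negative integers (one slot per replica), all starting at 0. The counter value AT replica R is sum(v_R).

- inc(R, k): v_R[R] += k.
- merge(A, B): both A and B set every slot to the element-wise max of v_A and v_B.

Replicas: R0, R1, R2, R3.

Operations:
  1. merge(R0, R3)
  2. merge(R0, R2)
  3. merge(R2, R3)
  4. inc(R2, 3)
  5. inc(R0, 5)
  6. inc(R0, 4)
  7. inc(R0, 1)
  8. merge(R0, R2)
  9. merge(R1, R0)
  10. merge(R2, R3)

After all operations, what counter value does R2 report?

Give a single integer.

Op 1: merge R0<->R3 -> R0=(0,0,0,0) R3=(0,0,0,0)
Op 2: merge R0<->R2 -> R0=(0,0,0,0) R2=(0,0,0,0)
Op 3: merge R2<->R3 -> R2=(0,0,0,0) R3=(0,0,0,0)
Op 4: inc R2 by 3 -> R2=(0,0,3,0) value=3
Op 5: inc R0 by 5 -> R0=(5,0,0,0) value=5
Op 6: inc R0 by 4 -> R0=(9,0,0,0) value=9
Op 7: inc R0 by 1 -> R0=(10,0,0,0) value=10
Op 8: merge R0<->R2 -> R0=(10,0,3,0) R2=(10,0,3,0)
Op 9: merge R1<->R0 -> R1=(10,0,3,0) R0=(10,0,3,0)
Op 10: merge R2<->R3 -> R2=(10,0,3,0) R3=(10,0,3,0)

Answer: 13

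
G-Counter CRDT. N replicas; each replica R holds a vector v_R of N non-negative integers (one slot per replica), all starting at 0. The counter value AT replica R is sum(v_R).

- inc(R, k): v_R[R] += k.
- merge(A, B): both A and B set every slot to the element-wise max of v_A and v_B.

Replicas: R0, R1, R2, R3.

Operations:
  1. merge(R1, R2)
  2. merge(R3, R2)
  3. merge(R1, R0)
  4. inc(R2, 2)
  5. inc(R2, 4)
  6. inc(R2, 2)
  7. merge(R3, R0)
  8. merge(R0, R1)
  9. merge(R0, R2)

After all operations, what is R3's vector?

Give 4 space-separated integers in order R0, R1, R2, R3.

Op 1: merge R1<->R2 -> R1=(0,0,0,0) R2=(0,0,0,0)
Op 2: merge R3<->R2 -> R3=(0,0,0,0) R2=(0,0,0,0)
Op 3: merge R1<->R0 -> R1=(0,0,0,0) R0=(0,0,0,0)
Op 4: inc R2 by 2 -> R2=(0,0,2,0) value=2
Op 5: inc R2 by 4 -> R2=(0,0,6,0) value=6
Op 6: inc R2 by 2 -> R2=(0,0,8,0) value=8
Op 7: merge R3<->R0 -> R3=(0,0,0,0) R0=(0,0,0,0)
Op 8: merge R0<->R1 -> R0=(0,0,0,0) R1=(0,0,0,0)
Op 9: merge R0<->R2 -> R0=(0,0,8,0) R2=(0,0,8,0)

Answer: 0 0 0 0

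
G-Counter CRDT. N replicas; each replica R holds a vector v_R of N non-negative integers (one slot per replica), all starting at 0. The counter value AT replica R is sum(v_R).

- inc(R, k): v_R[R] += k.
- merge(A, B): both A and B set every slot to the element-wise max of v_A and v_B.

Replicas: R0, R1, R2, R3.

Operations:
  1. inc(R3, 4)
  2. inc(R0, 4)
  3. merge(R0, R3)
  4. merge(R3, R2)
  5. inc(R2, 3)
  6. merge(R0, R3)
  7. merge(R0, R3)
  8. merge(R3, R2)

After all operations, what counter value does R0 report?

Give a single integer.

Answer: 8

Derivation:
Op 1: inc R3 by 4 -> R3=(0,0,0,4) value=4
Op 2: inc R0 by 4 -> R0=(4,0,0,0) value=4
Op 3: merge R0<->R3 -> R0=(4,0,0,4) R3=(4,0,0,4)
Op 4: merge R3<->R2 -> R3=(4,0,0,4) R2=(4,0,0,4)
Op 5: inc R2 by 3 -> R2=(4,0,3,4) value=11
Op 6: merge R0<->R3 -> R0=(4,0,0,4) R3=(4,0,0,4)
Op 7: merge R0<->R3 -> R0=(4,0,0,4) R3=(4,0,0,4)
Op 8: merge R3<->R2 -> R3=(4,0,3,4) R2=(4,0,3,4)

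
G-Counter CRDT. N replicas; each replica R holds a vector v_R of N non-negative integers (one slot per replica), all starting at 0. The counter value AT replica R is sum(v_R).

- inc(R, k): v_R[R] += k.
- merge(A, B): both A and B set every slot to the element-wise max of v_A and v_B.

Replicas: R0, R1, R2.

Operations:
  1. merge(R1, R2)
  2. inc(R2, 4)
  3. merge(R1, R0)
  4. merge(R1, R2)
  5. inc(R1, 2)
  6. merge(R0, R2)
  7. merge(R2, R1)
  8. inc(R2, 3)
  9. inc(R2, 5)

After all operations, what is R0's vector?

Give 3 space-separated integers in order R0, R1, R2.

Answer: 0 0 4

Derivation:
Op 1: merge R1<->R2 -> R1=(0,0,0) R2=(0,0,0)
Op 2: inc R2 by 4 -> R2=(0,0,4) value=4
Op 3: merge R1<->R0 -> R1=(0,0,0) R0=(0,0,0)
Op 4: merge R1<->R2 -> R1=(0,0,4) R2=(0,0,4)
Op 5: inc R1 by 2 -> R1=(0,2,4) value=6
Op 6: merge R0<->R2 -> R0=(0,0,4) R2=(0,0,4)
Op 7: merge R2<->R1 -> R2=(0,2,4) R1=(0,2,4)
Op 8: inc R2 by 3 -> R2=(0,2,7) value=9
Op 9: inc R2 by 5 -> R2=(0,2,12) value=14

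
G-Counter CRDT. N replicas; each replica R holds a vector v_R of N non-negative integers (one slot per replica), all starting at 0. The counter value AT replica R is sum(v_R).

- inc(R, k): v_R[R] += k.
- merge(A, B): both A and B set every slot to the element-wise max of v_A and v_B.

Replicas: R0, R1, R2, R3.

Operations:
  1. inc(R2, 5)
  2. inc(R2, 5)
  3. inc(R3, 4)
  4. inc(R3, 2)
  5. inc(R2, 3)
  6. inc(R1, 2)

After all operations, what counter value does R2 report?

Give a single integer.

Answer: 13

Derivation:
Op 1: inc R2 by 5 -> R2=(0,0,5,0) value=5
Op 2: inc R2 by 5 -> R2=(0,0,10,0) value=10
Op 3: inc R3 by 4 -> R3=(0,0,0,4) value=4
Op 4: inc R3 by 2 -> R3=(0,0,0,6) value=6
Op 5: inc R2 by 3 -> R2=(0,0,13,0) value=13
Op 6: inc R1 by 2 -> R1=(0,2,0,0) value=2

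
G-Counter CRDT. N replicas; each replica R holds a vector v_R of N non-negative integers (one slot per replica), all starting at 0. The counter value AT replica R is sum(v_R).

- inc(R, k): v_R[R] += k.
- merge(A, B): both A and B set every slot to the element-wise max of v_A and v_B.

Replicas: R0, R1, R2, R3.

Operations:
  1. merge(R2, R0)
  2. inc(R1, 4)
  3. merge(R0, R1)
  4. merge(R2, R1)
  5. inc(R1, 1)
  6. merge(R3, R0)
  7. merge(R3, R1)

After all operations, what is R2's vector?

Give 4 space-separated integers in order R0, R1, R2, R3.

Op 1: merge R2<->R0 -> R2=(0,0,0,0) R0=(0,0,0,0)
Op 2: inc R1 by 4 -> R1=(0,4,0,0) value=4
Op 3: merge R0<->R1 -> R0=(0,4,0,0) R1=(0,4,0,0)
Op 4: merge R2<->R1 -> R2=(0,4,0,0) R1=(0,4,0,0)
Op 5: inc R1 by 1 -> R1=(0,5,0,0) value=5
Op 6: merge R3<->R0 -> R3=(0,4,0,0) R0=(0,4,0,0)
Op 7: merge R3<->R1 -> R3=(0,5,0,0) R1=(0,5,0,0)

Answer: 0 4 0 0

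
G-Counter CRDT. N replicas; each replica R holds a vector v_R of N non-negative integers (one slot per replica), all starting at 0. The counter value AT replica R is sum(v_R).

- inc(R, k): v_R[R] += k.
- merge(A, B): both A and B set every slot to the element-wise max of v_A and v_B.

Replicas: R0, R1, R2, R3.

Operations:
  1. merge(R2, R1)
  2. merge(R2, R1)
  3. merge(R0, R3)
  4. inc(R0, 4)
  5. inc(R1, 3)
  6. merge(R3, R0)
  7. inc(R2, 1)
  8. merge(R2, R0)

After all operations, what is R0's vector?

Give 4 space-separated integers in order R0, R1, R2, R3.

Op 1: merge R2<->R1 -> R2=(0,0,0,0) R1=(0,0,0,0)
Op 2: merge R2<->R1 -> R2=(0,0,0,0) R1=(0,0,0,0)
Op 3: merge R0<->R3 -> R0=(0,0,0,0) R3=(0,0,0,0)
Op 4: inc R0 by 4 -> R0=(4,0,0,0) value=4
Op 5: inc R1 by 3 -> R1=(0,3,0,0) value=3
Op 6: merge R3<->R0 -> R3=(4,0,0,0) R0=(4,0,0,0)
Op 7: inc R2 by 1 -> R2=(0,0,1,0) value=1
Op 8: merge R2<->R0 -> R2=(4,0,1,0) R0=(4,0,1,0)

Answer: 4 0 1 0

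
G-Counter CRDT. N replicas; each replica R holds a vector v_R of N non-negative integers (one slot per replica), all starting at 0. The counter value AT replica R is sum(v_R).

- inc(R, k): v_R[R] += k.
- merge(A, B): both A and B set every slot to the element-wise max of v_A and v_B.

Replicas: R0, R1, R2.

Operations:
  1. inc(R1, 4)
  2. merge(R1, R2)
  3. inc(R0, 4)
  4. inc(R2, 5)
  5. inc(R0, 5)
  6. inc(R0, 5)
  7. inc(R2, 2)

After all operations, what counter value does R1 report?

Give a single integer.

Op 1: inc R1 by 4 -> R1=(0,4,0) value=4
Op 2: merge R1<->R2 -> R1=(0,4,0) R2=(0,4,0)
Op 3: inc R0 by 4 -> R0=(4,0,0) value=4
Op 4: inc R2 by 5 -> R2=(0,4,5) value=9
Op 5: inc R0 by 5 -> R0=(9,0,0) value=9
Op 6: inc R0 by 5 -> R0=(14,0,0) value=14
Op 7: inc R2 by 2 -> R2=(0,4,7) value=11

Answer: 4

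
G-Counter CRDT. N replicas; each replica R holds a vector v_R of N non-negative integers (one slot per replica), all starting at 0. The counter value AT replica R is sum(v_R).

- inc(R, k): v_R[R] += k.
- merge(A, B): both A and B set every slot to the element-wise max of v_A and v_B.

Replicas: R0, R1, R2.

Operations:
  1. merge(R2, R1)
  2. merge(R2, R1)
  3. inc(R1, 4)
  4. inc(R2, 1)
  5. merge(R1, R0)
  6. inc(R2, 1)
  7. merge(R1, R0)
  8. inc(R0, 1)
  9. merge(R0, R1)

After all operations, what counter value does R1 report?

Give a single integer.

Answer: 5

Derivation:
Op 1: merge R2<->R1 -> R2=(0,0,0) R1=(0,0,0)
Op 2: merge R2<->R1 -> R2=(0,0,0) R1=(0,0,0)
Op 3: inc R1 by 4 -> R1=(0,4,0) value=4
Op 4: inc R2 by 1 -> R2=(0,0,1) value=1
Op 5: merge R1<->R0 -> R1=(0,4,0) R0=(0,4,0)
Op 6: inc R2 by 1 -> R2=(0,0,2) value=2
Op 7: merge R1<->R0 -> R1=(0,4,0) R0=(0,4,0)
Op 8: inc R0 by 1 -> R0=(1,4,0) value=5
Op 9: merge R0<->R1 -> R0=(1,4,0) R1=(1,4,0)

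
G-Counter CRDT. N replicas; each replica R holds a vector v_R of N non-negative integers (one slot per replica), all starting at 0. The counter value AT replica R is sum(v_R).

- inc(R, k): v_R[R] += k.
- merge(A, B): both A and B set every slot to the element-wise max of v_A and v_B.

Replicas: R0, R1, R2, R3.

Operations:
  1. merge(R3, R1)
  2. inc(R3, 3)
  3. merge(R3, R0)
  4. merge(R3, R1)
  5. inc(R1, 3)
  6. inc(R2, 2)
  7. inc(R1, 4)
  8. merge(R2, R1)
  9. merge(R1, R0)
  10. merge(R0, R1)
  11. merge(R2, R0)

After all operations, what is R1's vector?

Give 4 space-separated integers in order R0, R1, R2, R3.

Op 1: merge R3<->R1 -> R3=(0,0,0,0) R1=(0,0,0,0)
Op 2: inc R3 by 3 -> R3=(0,0,0,3) value=3
Op 3: merge R3<->R0 -> R3=(0,0,0,3) R0=(0,0,0,3)
Op 4: merge R3<->R1 -> R3=(0,0,0,3) R1=(0,0,0,3)
Op 5: inc R1 by 3 -> R1=(0,3,0,3) value=6
Op 6: inc R2 by 2 -> R2=(0,0,2,0) value=2
Op 7: inc R1 by 4 -> R1=(0,7,0,3) value=10
Op 8: merge R2<->R1 -> R2=(0,7,2,3) R1=(0,7,2,3)
Op 9: merge R1<->R0 -> R1=(0,7,2,3) R0=(0,7,2,3)
Op 10: merge R0<->R1 -> R0=(0,7,2,3) R1=(0,7,2,3)
Op 11: merge R2<->R0 -> R2=(0,7,2,3) R0=(0,7,2,3)

Answer: 0 7 2 3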